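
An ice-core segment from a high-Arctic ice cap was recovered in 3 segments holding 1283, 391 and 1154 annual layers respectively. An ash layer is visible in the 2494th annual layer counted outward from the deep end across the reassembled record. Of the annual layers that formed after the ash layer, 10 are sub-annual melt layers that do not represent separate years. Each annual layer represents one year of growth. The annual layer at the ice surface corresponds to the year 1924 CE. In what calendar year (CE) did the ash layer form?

1600 CE

Total annual layers = 1283 + 391 + 1154 = 2828.
Between annual layer 2494 and the ice surface there are 2828 − 2494 = 334 annual layers.
Excluding 10 false annual layers: 334 − 10 = 324.
Counting back 324 years from 1924 CE places the ash layer in 1924 − 324 = 1600 CE.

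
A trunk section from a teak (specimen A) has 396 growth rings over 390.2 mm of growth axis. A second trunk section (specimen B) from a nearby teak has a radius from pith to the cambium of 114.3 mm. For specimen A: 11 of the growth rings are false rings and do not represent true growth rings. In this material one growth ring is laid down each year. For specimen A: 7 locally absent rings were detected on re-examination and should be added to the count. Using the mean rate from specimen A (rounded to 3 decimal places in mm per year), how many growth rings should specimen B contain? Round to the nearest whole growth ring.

Specimen A: adjusted count: 396 − 11 + 7 = 392 growth rings.
A: Extension rate ≈ 390.2 / 392 = 0.995 mm/year.
For B, 114.3 / 0.995 = 114.87 years ≈ 115 growth rings.

115 growth rings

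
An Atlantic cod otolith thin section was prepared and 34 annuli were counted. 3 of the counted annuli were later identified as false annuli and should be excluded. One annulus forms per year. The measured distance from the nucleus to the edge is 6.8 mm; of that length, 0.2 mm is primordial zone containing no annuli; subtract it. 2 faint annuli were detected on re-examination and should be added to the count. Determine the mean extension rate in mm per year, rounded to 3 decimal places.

Adjusted count: 34 − 3 + 2 = 33 annuli.
Removing the 0.2 mm offcut leaves 6.8 − 0.2 = 6.6 mm.
Extension rate ≈ 6.6 / 33 = 0.200 mm per year.

0.200 mm per year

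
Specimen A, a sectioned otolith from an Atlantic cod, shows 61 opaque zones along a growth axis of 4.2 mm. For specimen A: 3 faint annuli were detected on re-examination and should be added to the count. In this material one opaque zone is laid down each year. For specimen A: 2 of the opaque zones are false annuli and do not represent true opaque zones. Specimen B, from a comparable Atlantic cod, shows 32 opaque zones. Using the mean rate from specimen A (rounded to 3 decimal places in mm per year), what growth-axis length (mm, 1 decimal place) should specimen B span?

2.2 mm

Specimen A: correcting the raw count gives 61 − 2 + 3 = 62 true opaque zones.
A: Extension rate ≈ 4.2 / 62 = 0.068 mm/year.
For B, 0.068 mm/year × 32 years = 2.2 mm.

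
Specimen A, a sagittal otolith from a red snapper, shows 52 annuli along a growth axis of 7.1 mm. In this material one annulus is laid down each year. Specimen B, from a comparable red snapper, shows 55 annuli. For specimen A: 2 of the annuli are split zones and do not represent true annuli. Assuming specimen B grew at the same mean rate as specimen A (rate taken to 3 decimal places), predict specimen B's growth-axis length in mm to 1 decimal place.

Specimen A: true annulus count = 52 − 2 = 50.
A: Mean rate = 7.1 mm / 50 years ≈ 0.142 mm per year.
Length of B = 0.142 × 55 = 7.8 mm.

7.8 mm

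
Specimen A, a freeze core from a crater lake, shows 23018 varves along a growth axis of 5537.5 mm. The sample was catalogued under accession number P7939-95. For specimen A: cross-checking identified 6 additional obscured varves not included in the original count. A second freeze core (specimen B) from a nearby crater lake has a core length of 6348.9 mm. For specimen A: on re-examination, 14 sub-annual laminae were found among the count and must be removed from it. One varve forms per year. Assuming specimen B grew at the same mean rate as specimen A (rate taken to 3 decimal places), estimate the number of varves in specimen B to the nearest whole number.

26344 varves

Specimen A: true varve count = 23018 − 14 + 6 = 23010.
A: Mean rate = 5537.5 mm / 23010 years ≈ 0.241 mm/year.
Specimen B: 6348.9 mm / 0.241 mm per year = 26343.98 years ≈ 26344 varves.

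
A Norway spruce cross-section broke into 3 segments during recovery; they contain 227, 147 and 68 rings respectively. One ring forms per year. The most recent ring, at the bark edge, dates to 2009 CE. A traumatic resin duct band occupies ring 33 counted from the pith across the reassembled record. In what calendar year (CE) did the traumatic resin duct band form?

Total rings = 227 + 147 + 68 = 442.
Between ring 33 and the bark edge there are 442 − 33 = 409 rings.
Counting back 409 years from 2009 CE places the traumatic resin duct band in 2009 − 409 = 1600 CE.

1600 CE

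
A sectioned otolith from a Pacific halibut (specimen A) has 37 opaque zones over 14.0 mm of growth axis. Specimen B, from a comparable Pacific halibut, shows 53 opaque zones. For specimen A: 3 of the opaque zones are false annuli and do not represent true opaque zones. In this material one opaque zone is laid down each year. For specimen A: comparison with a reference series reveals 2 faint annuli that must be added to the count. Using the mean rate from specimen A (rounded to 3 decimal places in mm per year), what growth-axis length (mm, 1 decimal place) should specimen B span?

20.6 mm

Specimen A: after corrections the count is 37 − 3 + 2 = 36 opaque zones.
A: 14.0 mm over 36 years gives 14.0 / 36 ≈ 0.389 mm per year.
Length of B = 0.389 × 53 = 20.6 mm.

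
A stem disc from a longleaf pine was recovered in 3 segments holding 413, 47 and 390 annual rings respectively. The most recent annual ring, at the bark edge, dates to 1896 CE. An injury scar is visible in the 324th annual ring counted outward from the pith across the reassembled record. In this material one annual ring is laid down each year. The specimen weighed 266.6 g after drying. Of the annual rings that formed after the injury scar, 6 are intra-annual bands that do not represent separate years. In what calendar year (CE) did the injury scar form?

1376 CE

Total annual rings = 413 + 47 + 390 = 850.
850 − 324 = 526 annual rings lie beyond the injury scar toward the bark edge.
526 − 6 false = 520 true annual rings after the injury scar.
1896 − 520 = 1376 CE.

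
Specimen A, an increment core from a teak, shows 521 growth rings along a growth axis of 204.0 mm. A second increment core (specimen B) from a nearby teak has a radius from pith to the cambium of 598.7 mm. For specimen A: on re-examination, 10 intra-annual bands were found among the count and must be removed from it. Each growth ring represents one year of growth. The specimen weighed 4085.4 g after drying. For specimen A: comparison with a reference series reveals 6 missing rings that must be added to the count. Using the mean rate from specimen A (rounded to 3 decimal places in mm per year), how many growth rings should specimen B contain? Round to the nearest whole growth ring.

Specimen A: true growth ring count = 521 − 10 + 6 = 517.
A: 204.0 mm over 517 years gives 204.0 / 517 ≈ 0.395 mm/yr.
For B, 598.7 / 0.395 = 1515.70 years ≈ 1516 growth rings.

1516 growth rings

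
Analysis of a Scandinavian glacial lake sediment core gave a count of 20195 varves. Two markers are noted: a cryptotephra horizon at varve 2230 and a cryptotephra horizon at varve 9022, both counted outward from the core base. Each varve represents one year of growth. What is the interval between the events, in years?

6792 years

Separation: 9022 − 2230 = 6792 varves.
At one varve per year, 6792 years elapsed between them.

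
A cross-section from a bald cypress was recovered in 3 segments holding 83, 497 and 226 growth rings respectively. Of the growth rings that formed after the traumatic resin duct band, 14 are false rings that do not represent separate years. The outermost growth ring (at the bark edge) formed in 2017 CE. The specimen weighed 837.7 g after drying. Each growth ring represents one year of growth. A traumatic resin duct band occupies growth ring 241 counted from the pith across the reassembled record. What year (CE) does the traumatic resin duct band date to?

1466 CE

Total growth rings = 83 + 497 + 226 = 806.
806 − 241 = 565 growth rings lie beyond the traumatic resin duct band toward the bark edge.
Excluding 14 false growth rings: 565 − 14 = 551.
Counting back 551 years from 2017 CE places the traumatic resin duct band in 2017 − 551 = 1466 CE.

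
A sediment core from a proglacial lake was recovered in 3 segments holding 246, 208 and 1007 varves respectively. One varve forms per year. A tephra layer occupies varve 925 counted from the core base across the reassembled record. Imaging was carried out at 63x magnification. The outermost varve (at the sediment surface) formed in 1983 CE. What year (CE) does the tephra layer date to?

Total varves = 246 + 208 + 1007 = 1461.
1461 − 925 = 536 varves lie beyond the tephra layer toward the sediment surface.
The varve at the sediment surface is 1983 CE, so the tephra layer dates to 1983 − 536 = 1447 CE.

1447 CE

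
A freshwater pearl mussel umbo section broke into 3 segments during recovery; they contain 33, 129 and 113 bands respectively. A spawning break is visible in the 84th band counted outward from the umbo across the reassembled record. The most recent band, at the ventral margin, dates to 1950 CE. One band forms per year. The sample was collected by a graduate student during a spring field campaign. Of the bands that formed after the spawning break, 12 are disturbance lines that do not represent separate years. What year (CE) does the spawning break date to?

1771 CE

Total bands = 33 + 129 + 113 = 275.
Between band 84 and the ventral margin there are 275 − 84 = 191 bands.
Excluding 12 false bands: 191 − 12 = 179.
1950 − 179 = 1771 CE.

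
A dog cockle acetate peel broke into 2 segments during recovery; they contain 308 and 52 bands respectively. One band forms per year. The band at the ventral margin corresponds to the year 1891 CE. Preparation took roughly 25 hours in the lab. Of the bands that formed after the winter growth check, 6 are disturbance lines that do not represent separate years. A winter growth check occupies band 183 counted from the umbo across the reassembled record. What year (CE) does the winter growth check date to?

1720 CE

Total bands = 308 + 52 = 360.
360 − 183 = 177 bands lie beyond the winter growth check toward the ventral margin.
Removing the 6 false bands leaves 177 − 6 = 171 true bands beyond the winter growth check.
Counting back 171 years from 1891 CE places the winter growth check in 1891 − 171 = 1720 CE.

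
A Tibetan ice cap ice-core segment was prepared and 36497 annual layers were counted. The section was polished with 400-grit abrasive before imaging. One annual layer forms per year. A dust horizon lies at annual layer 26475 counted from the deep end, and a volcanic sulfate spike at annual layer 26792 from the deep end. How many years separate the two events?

Separation: 26792 − 26475 = 317 annual layers.
That is 317 years at one annual layer per year.

317 years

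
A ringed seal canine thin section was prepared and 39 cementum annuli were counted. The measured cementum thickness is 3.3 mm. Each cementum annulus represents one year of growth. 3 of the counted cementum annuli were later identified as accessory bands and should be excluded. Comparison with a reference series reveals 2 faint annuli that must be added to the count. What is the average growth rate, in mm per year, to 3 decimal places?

0.087 mm per year

Adjusted count: 39 − 3 + 2 = 38 cementum annuli.
Mean rate = 3.3 mm / 38 years ≈ 0.087 mm per year.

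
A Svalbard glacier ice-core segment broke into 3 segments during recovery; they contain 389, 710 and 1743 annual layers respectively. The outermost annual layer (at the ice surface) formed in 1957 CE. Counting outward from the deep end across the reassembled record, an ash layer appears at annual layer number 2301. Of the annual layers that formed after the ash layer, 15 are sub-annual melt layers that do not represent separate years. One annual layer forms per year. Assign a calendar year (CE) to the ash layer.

Total annual layers = 389 + 710 + 1743 = 2842.
2842 − 2301 = 541 annual layers lie beyond the ash layer toward the ice surface.
541 − 15 false = 526 true annual layers after the ash layer.
Counting back 526 years from 1957 CE places the ash layer in 1957 − 526 = 1431 CE.

1431 CE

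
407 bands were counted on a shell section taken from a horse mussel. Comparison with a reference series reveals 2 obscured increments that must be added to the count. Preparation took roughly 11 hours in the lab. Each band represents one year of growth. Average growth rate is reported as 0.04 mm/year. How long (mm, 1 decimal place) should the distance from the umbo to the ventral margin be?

16.4 mm

True band count = 407 + 2 = 409.
Predicted length = 0.04 mm/year × 409 years = 16.4 mm.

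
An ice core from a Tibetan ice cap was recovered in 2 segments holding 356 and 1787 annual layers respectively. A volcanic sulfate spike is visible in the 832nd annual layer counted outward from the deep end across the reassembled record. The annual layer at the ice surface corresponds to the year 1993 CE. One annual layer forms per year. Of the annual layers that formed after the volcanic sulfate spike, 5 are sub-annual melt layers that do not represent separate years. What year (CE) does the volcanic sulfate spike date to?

687 CE

Total annual layers = 356 + 1787 = 2143.
Between annual layer 832 and the ice surface there are 2143 − 832 = 1311 annual layers.
1311 − 5 false = 1306 true annual layers after the volcanic sulfate spike.
1993 − 1306 = 687 CE.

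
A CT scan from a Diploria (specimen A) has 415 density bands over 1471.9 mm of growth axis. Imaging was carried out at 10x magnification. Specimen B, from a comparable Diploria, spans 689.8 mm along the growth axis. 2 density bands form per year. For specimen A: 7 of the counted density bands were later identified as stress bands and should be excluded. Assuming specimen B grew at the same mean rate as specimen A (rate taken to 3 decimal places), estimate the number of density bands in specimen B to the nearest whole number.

191 density bands

Specimen A: correcting the raw count gives 415 − 7 = 408 true density bands.
Specimen A: 408 density bands at 2 per year is 408 / 2 = 204 years.
A: 1471.9 mm over 204 years gives 1471.9 / 204 ≈ 7.215 mm/yr.
Specimen B: 689.8 mm / 7.215 mm per year = 95.61 years; at 2 density bands per year that is 95.61 × 2 ≈ 191 density bands.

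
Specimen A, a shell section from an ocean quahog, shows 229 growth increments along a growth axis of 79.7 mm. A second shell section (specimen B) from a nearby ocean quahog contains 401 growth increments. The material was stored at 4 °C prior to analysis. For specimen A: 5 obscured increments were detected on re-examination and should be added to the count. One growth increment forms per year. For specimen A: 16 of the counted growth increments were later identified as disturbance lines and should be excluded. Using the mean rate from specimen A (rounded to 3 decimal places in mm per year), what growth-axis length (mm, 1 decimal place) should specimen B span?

146.8 mm

Specimen A: after corrections the count is 229 − 16 + 5 = 218 growth increments.
A: Mean rate = 79.7 mm / 218 years ≈ 0.366 mm per year.
Length of B = 0.366 × 401 = 146.8 mm.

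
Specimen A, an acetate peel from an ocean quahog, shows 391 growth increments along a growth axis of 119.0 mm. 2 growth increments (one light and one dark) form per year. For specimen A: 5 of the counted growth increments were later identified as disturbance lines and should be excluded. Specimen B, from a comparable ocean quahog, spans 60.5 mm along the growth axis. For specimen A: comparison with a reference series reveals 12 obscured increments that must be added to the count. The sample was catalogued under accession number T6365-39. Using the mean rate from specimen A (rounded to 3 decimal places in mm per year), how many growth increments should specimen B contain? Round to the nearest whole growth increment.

202 growth increments

Specimen A: after corrections the count is 391 − 5 + 12 = 398 growth increments.
Specimen A: 398 growth increments at 2 per year is 398 / 2 = 199 years.
A: Mean rate = 119.0 mm / 199 years ≈ 0.598 mm/yr.
Specimen B: 60.5 mm / 0.598 mm per year = 101.17 years; at 2 growth increments per year that is 101.17 × 2 ≈ 202 growth increments.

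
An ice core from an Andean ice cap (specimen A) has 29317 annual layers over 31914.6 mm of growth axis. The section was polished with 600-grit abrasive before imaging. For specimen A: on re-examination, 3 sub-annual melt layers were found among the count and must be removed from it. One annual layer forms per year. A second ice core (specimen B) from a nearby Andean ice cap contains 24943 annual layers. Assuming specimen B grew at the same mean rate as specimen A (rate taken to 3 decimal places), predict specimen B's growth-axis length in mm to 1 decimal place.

Specimen A: adjusted count: 29317 − 3 = 29314 annual layers.
A: Mean rate = 31914.6 mm / 29314 years ≈ 1.089 mm/year.
For B, 1.089 mm/year × 24943 years = 27162.9 mm.

27162.9 mm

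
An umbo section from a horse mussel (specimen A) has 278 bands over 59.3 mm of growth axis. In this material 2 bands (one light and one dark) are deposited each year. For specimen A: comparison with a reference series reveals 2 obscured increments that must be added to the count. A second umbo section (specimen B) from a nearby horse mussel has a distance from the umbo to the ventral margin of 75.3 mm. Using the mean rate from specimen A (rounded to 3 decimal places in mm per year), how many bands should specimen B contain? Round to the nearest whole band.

355 bands

Specimen A: correcting the raw count gives 278 + 2 = 280 true bands.
Specimen A: 280 bands at 2 per year is 280 / 2 = 140 years.
A: Mean rate = 59.3 mm / 140 years ≈ 0.424 mm/yr.
B spans 75.3 / 0.424 = 177.59 years; at 2 bands per year that is 177.59 × 2 ≈ 355 bands.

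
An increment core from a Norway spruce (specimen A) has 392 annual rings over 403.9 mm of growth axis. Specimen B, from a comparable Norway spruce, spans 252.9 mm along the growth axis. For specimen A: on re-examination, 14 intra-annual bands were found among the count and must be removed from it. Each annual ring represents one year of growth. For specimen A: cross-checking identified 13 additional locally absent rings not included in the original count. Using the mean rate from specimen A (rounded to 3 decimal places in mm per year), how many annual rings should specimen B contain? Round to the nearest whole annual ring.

245 annual rings

Specimen A: adjusted count: 392 − 14 + 13 = 391 annual rings.
A: Extension rate ≈ 403.9 / 391 = 1.033 mm per year.
Specimen B: 252.9 mm / 1.033 mm per year = 244.82 years ≈ 245 annual rings.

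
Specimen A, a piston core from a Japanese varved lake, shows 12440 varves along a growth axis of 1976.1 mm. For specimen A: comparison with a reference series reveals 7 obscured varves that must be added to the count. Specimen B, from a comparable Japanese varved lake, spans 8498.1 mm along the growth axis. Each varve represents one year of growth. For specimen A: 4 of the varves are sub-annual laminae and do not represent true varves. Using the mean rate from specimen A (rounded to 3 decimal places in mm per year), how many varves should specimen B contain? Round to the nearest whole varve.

53447 varves

Specimen A: after corrections the count is 12440 − 4 + 7 = 12443 varves.
A: 1976.1 mm over 12443 years gives 1976.1 / 12443 ≈ 0.159 mm/yr.
For B, 8498.1 / 0.159 = 53447.17 years ≈ 53447 varves.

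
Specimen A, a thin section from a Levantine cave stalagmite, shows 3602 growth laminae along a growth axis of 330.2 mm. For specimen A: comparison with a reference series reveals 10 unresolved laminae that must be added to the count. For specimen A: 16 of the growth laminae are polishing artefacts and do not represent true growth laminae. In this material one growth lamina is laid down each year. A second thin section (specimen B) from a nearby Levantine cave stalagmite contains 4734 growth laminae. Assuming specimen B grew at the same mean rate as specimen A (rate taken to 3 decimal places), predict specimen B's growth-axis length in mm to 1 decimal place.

Specimen A: adjusted count: 3602 − 16 + 10 = 3596 growth laminae.
A: Mean rate = 330.2 mm / 3596 years ≈ 0.092 mm/yr.
For B, 0.092 mm/year × 4734 years = 435.5 mm.

435.5 mm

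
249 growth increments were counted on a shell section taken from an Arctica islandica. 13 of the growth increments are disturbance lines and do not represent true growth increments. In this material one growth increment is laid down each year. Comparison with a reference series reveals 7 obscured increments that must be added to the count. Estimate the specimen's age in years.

243 years

Correcting the raw count gives 249 − 13 + 7 = 243 true growth increments.
One growth increment per year makes the duration 243 years.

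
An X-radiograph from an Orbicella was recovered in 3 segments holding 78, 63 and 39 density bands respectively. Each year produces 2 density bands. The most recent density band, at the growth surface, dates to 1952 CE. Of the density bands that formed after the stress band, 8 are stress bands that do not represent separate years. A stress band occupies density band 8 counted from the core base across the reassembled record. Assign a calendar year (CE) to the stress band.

Total density bands = 78 + 63 + 39 = 180.
Between density band 8 and the growth surface there are 180 − 8 = 172 density bands.
Excluding 8 false density bands: 172 − 8 = 164.
With 2 density bands per year, 164 / 2 = 82 years.
1952 − 82 = 1870 CE.

1870 CE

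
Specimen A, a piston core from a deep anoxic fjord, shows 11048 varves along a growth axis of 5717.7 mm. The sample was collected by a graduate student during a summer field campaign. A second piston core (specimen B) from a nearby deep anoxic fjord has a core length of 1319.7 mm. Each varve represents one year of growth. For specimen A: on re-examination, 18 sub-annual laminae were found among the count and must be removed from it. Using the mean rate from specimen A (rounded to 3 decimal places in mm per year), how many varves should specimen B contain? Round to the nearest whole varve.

2548 varves

Specimen A: true varve count = 11048 − 18 = 11030.
A: Mean rate = 5717.7 mm / 11030 years ≈ 0.518 mm/year.
B spans 1319.7 / 0.518 = 2547.68 years ≈ 2548 varves.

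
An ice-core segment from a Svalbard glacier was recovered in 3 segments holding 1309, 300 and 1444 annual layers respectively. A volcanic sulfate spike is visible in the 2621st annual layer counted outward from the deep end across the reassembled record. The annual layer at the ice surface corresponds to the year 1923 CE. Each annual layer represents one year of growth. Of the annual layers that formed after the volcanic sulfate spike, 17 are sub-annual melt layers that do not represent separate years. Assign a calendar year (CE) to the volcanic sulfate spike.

1508 CE

Total annual layers = 1309 + 300 + 1444 = 3053.
The volcanic sulfate spike sits at annual layer 2621 from the deep end, so 3053 − 2621 = 432 annual layers formed after it.
Excluding 17 false annual layers: 432 − 17 = 415.
The annual layer at the ice surface is 1923 CE, so the volcanic sulfate spike dates to 1923 − 415 = 1508 CE.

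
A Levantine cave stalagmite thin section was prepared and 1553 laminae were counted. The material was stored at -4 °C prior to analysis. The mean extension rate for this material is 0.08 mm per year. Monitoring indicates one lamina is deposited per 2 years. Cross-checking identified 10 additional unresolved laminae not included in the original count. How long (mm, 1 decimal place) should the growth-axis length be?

Adjusted count: 1553 + 10 = 1563 laminae.
At 2 years per lamina, 1563 × 2 = 3126 years.
Predicted length = 0.08 mm/year × 3126 years = 250.1 mm.

250.1 mm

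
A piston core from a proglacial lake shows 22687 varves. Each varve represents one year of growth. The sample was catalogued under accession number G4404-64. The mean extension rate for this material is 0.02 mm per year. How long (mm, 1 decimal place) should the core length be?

453.7 mm

The record spans 22687 years at 0.02 mm per year.
22687 years at 0.02 mm/year gives 0.02 × 22687 = 453.7 mm.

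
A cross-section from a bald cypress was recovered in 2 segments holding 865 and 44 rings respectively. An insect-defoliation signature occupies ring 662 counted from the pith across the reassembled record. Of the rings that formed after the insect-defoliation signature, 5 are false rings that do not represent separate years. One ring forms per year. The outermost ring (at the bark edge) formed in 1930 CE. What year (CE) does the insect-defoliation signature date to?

Total rings = 865 + 44 = 909.
The insect-defoliation signature sits at ring 662 from the pith, so 909 − 662 = 247 rings formed after it.
Removing the 5 false rings leaves 247 − 5 = 242 true rings beyond the insect-defoliation signature.
Counting back 242 years from 1930 CE places the insect-defoliation signature in 1930 − 242 = 1688 CE.

1688 CE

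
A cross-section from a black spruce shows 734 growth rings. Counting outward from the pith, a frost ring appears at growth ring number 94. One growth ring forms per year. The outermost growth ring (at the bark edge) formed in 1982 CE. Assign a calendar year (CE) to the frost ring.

1342 CE

734 − 94 = 640 growth rings lie beyond the frost ring toward the bark edge.
The growth ring at the bark edge is 1982 CE, so the frost ring dates to 1982 − 640 = 1342 CE.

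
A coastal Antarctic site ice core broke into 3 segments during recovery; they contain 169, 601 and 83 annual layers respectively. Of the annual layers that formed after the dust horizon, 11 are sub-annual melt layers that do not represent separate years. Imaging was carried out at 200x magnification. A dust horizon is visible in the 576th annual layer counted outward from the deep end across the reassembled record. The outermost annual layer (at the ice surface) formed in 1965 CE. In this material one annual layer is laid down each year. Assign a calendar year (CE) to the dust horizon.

1699 CE

Total annual layers = 169 + 601 + 83 = 853.
853 − 576 = 277 annual layers lie beyond the dust horizon toward the ice surface.
Removing the 11 false annual layers leaves 277 − 11 = 266 true annual layers beyond the dust horizon.
1965 − 266 = 1699 CE.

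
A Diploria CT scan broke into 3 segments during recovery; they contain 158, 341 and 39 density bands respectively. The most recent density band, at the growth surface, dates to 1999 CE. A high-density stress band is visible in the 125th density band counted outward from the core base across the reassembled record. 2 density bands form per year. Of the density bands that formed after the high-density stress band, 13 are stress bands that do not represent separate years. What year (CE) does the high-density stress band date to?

1799 CE

Total density bands = 158 + 341 + 39 = 538.
538 − 125 = 413 density bands lie beyond the high-density stress band toward the growth surface.
413 − 13 false = 400 true density bands after the high-density stress band.
400 density bands at 2 per year is 400 / 2 = 200 years.
The density band at the growth surface is 1999 CE, so the high-density stress band dates to 1999 − 200 = 1799 CE.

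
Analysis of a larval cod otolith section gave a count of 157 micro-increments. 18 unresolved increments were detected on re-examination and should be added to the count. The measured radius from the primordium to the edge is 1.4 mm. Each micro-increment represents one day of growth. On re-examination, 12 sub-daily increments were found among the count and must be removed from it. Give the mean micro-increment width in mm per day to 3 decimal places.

0.009 mm per day

Adjusted count: 157 − 12 + 18 = 163 micro-increments.
Mean rate = 1.4 mm / 163 days ≈ 0.009 mm per day.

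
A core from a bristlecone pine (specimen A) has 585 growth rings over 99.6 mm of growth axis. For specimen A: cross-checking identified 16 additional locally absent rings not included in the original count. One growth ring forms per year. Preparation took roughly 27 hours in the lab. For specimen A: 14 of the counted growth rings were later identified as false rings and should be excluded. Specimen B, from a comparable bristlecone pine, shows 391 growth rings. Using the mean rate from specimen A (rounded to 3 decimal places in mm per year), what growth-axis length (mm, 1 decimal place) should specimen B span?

Specimen A: true growth ring count = 585 − 14 + 16 = 587.
A: Mean rate = 99.6 mm / 587 years ≈ 0.170 mm/year.
Length of B = 0.170 × 391 = 66.5 mm.

66.5 mm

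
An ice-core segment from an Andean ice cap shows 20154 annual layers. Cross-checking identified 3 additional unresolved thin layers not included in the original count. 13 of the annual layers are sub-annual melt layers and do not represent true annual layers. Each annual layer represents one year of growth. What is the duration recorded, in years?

20144 years

Correcting the raw count gives 20154 − 13 + 3 = 20144 true annual layers.
At one annual layer per year, that is 20144 years.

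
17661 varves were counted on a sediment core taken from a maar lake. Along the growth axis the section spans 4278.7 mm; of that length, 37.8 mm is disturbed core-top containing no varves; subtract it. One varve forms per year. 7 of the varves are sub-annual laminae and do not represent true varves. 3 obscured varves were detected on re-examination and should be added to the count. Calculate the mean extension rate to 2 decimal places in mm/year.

Adjusted count: 17661 − 7 + 3 = 17657 varves.
Net length = 4278.7 − 37.8 = 4240.9 mm.
4240.9 mm over 17657 years gives 4240.9 / 17657 ≈ 0.24 mm/year.

0.24 mm/year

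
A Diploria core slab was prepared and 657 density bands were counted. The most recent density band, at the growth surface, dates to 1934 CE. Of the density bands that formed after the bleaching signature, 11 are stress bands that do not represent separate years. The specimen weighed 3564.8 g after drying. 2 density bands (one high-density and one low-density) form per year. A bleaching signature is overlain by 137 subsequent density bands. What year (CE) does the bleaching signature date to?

1871 CE

There are 137 density bands younger than the bleaching signature.
137 − 11 false = 126 true density bands after the bleaching signature.
With 2 density bands per year, 126 / 2 = 63 years.
The density band at the growth surface is 1934 CE, so the bleaching signature dates to 1934 − 63 = 1871 CE.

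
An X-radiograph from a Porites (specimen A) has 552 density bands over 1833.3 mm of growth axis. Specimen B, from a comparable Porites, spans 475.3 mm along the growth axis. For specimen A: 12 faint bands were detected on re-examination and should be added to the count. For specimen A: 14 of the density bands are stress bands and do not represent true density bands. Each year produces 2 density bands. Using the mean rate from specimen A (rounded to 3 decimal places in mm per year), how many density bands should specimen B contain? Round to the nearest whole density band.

Specimen A: adjusted count: 552 − 14 + 12 = 550 density bands.
Specimen A: with 2 density bands per year, 550 / 2 = 275 years.
A: 1833.3 mm over 275 years gives 1833.3 / 275 ≈ 6.667 mm/yr.
For B, 475.3 / 6.667 = 71.29 years; at 2 density bands per year that is 71.29 × 2 ≈ 143 density bands.

143 density bands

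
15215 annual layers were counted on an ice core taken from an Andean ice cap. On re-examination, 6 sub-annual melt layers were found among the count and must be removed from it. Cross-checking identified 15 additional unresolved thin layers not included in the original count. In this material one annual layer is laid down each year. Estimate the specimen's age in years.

Adjusted count: 15215 − 6 + 15 = 15224 annual layers.
With a one-to-one annual layer periodicity this is 15224 years.

15224 years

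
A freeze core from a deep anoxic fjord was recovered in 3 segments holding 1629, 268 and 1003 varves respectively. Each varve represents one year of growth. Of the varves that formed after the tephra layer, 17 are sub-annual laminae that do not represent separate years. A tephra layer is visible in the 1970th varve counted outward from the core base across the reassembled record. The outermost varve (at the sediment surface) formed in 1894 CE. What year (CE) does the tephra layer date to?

Total varves = 1629 + 268 + 1003 = 2900.
Between varve 1970 and the sediment surface there are 2900 − 1970 = 930 varves.
Excluding 17 false varves: 930 − 17 = 913.
Counting back 913 years from 1894 CE places the tephra layer in 1894 − 913 = 981 CE.

981 CE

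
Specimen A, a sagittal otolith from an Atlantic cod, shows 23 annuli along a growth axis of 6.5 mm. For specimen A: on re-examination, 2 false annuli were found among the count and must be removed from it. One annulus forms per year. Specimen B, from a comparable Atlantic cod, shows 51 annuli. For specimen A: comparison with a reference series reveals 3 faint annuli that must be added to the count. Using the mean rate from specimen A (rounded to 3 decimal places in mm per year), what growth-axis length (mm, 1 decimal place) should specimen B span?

Specimen A: true annulus count = 23 − 2 + 3 = 24.
A: Mean rate = 6.5 mm / 24 years ≈ 0.271 mm/year.
B's length ≈ 0.271 × 51 = 13.8 mm.

13.8 mm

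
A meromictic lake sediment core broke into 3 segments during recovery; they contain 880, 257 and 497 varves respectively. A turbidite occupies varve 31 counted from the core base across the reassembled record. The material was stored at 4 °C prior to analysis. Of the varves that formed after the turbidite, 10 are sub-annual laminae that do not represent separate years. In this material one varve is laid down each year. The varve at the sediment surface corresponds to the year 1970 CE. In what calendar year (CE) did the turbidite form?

Total varves = 880 + 257 + 497 = 1634.
1634 − 31 = 1603 varves lie beyond the turbidite toward the sediment surface.
Excluding 10 false varves: 1603 − 10 = 1593.
Counting back 1593 years from 1970 CE places the turbidite in 1970 − 1593 = 377 CE.

377 CE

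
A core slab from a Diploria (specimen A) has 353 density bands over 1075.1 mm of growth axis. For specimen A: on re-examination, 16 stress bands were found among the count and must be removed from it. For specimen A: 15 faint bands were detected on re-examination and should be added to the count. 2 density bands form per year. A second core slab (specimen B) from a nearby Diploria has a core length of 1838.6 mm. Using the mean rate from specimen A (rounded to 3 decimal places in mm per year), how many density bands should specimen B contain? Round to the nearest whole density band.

Specimen A: adjusted count: 353 − 16 + 15 = 352 density bands.
Specimen A: 352 density bands at 2 per year is 352 / 2 = 176 years.
A: Mean rate = 1075.1 mm / 176 years ≈ 6.109 mm per year.
Specimen B: 1838.6 mm / 6.109 mm per year = 300.97 years; at 2 density bands per year that is 300.97 × 2 ≈ 602 density bands.

602 density bands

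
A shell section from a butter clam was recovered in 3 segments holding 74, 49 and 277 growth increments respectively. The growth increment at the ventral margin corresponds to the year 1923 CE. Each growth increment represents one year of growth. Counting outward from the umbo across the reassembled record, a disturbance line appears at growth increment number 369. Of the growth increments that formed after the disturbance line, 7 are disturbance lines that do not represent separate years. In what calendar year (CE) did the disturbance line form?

Total growth increments = 74 + 49 + 277 = 400.
Between growth increment 369 and the ventral margin there are 400 − 369 = 31 growth increments.
31 − 7 false = 24 true growth increments after the disturbance line.
1923 − 24 = 1899 CE.

1899 CE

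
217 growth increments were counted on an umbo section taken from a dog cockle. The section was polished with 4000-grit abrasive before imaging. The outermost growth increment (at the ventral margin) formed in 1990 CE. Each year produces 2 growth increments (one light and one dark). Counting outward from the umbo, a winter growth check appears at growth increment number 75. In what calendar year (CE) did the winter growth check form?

The winter growth check sits at growth increment 75 from the umbo, so 217 − 75 = 142 growth increments formed after it.
Dividing by 2 growth increments per year: 142 / 2 = 71 years.
Counting back 71 years from 1990 CE places the winter growth check in 1990 − 71 = 1919 CE.

1919 CE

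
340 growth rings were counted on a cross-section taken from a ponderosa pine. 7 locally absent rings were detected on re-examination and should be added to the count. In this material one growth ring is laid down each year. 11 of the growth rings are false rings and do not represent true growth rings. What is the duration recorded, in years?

336 yr

True growth ring count = 340 − 11 + 7 = 336.
At one growth ring per year, that is 336 years.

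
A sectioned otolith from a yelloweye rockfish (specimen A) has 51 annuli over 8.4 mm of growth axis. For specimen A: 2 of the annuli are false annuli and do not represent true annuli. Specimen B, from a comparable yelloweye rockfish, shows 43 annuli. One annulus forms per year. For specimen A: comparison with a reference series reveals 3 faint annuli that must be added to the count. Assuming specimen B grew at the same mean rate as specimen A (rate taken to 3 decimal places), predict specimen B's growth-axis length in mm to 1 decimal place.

7.0 mm

Specimen A: true annulus count = 51 − 2 + 3 = 52.
A: Extension rate ≈ 8.4 / 52 = 0.162 mm/yr.
Length of B = 0.162 × 43 = 7.0 mm.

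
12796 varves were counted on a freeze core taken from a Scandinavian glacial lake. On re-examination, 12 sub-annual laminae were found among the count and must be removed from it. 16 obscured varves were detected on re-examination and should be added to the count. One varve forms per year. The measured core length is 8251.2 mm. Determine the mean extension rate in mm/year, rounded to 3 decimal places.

Correcting the raw count gives 12796 − 12 + 16 = 12800 true varves.
Mean rate = 8251.2 mm / 12800 years ≈ 0.645 mm/year.

0.645 mm/year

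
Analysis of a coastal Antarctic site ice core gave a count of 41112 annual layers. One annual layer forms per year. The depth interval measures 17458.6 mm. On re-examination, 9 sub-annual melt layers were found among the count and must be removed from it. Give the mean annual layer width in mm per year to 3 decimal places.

Correcting the raw count gives 41112 − 9 = 41103 true annual layers.
Extension rate ≈ 17458.6 / 41103 = 0.425 mm per year.

0.425 mm per year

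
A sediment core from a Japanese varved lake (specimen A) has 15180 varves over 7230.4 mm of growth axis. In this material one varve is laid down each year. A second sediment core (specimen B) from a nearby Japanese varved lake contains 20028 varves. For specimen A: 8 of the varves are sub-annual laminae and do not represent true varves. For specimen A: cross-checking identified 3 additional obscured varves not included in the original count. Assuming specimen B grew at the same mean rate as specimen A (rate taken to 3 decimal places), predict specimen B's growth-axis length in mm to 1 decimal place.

9533.3 mm

Specimen A: true varve count = 15180 − 8 + 3 = 15175.
A: 7230.4 mm over 15175 years gives 7230.4 / 15175 ≈ 0.476 mm/yr.
B's length ≈ 0.476 × 20028 = 9533.3 mm.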